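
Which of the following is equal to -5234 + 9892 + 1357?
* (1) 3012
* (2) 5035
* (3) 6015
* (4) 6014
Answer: 3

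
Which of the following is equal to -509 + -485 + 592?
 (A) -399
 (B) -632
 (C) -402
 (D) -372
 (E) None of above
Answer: C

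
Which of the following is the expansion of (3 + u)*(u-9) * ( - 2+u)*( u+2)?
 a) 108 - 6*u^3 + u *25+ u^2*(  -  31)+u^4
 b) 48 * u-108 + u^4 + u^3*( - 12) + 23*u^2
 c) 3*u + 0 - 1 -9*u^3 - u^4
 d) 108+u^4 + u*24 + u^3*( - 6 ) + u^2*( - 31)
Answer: d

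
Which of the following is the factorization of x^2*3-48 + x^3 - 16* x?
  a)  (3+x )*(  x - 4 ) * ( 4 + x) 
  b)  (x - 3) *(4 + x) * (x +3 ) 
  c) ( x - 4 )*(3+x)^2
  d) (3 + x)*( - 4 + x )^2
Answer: a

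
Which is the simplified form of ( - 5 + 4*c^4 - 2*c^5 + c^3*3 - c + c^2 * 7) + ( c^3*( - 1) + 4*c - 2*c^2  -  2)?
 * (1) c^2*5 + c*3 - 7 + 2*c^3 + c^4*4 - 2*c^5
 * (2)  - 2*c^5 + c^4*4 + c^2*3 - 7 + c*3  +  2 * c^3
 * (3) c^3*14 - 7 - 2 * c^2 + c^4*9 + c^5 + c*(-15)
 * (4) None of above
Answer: 1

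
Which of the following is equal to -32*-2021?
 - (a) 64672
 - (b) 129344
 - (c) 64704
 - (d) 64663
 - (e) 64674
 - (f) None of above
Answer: a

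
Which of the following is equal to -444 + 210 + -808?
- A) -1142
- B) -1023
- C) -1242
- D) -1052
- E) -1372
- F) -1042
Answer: F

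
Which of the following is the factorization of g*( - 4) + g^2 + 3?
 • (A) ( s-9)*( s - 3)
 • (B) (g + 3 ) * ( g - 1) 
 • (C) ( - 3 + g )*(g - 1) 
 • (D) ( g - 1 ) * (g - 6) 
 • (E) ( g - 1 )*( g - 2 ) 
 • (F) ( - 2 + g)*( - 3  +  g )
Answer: C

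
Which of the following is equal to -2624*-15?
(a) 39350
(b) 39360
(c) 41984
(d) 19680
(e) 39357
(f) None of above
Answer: b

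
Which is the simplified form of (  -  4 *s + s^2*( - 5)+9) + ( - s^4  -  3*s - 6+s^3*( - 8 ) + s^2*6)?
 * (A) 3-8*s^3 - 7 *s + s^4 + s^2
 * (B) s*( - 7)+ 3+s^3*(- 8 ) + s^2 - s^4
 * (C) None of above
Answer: B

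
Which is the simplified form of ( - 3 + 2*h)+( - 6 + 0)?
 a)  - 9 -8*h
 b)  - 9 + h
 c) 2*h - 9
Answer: c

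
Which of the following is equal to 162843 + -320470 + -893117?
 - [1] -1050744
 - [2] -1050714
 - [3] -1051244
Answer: 1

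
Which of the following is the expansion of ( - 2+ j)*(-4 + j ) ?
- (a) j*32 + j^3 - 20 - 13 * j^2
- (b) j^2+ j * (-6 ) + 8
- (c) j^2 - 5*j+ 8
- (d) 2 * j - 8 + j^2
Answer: b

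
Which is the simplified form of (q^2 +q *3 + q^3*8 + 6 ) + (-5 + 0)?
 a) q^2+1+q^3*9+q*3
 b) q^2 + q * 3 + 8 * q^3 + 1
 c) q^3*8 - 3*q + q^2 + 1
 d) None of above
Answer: b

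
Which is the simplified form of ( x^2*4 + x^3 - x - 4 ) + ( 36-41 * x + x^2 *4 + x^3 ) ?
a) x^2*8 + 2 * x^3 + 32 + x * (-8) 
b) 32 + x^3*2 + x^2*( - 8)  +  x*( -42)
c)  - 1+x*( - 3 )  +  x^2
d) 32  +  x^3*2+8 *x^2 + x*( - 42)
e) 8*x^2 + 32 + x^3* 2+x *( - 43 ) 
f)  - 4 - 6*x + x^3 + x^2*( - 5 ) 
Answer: d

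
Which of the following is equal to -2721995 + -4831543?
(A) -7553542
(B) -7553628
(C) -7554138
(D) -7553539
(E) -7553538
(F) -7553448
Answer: E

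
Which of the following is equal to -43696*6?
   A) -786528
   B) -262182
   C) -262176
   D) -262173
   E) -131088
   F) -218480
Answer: C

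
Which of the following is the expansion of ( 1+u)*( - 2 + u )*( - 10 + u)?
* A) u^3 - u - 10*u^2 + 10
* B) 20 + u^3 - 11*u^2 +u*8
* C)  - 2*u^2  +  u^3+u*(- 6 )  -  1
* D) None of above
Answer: B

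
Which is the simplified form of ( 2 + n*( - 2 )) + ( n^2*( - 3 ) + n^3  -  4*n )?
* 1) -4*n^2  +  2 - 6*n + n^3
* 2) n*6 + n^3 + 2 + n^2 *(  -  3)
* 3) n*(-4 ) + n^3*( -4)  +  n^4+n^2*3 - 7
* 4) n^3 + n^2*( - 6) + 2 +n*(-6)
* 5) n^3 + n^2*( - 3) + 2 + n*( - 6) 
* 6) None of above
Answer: 5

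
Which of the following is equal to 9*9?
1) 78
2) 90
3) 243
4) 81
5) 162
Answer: 4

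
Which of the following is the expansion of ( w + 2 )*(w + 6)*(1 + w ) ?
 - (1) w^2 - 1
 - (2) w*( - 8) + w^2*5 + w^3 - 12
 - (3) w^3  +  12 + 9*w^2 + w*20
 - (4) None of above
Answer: 3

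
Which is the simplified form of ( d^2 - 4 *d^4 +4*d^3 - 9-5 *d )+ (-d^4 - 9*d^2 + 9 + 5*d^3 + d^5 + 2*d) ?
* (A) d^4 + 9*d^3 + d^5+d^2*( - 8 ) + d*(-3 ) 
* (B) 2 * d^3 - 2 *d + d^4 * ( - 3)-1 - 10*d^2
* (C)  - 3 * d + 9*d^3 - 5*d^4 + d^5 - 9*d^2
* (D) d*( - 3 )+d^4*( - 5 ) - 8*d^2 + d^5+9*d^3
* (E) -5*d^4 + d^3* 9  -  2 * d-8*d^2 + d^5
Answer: D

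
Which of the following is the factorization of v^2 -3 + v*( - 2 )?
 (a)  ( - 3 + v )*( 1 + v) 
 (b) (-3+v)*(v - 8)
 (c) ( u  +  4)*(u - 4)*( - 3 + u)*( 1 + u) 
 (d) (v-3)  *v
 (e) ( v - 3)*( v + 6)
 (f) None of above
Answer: a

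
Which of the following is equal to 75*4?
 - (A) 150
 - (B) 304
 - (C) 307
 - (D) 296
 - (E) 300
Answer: E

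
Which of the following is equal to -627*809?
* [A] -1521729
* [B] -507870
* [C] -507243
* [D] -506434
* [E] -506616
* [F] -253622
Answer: C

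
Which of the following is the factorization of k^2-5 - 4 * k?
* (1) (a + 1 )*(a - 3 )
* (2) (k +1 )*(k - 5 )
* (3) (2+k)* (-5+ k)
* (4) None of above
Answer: 2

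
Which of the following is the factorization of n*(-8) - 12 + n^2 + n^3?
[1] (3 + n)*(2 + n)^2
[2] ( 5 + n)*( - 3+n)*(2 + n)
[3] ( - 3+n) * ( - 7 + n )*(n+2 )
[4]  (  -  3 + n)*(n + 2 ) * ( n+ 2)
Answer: 4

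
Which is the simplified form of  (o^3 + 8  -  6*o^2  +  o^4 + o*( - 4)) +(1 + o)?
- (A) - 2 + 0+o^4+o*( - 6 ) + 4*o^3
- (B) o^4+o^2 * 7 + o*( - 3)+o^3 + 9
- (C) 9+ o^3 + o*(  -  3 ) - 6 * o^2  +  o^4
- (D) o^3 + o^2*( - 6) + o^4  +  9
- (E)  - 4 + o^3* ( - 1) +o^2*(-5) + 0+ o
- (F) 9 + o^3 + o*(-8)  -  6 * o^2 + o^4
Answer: C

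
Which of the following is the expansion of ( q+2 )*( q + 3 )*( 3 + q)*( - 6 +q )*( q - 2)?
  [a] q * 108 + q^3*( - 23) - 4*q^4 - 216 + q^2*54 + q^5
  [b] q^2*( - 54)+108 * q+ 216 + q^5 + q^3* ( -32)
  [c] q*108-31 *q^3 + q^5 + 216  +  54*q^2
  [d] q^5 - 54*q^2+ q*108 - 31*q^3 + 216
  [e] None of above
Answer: d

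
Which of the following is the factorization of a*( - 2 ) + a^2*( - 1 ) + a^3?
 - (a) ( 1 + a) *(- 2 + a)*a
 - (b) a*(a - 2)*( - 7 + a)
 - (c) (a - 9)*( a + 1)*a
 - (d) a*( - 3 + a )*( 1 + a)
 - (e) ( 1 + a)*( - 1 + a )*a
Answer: a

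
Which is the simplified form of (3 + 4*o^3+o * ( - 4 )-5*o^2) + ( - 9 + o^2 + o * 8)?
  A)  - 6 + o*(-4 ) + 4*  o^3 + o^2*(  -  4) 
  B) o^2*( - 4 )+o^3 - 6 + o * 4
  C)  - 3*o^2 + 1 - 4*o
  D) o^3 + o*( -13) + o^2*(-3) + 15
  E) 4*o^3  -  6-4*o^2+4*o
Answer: E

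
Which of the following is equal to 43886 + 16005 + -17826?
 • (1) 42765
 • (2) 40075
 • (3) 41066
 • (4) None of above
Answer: 4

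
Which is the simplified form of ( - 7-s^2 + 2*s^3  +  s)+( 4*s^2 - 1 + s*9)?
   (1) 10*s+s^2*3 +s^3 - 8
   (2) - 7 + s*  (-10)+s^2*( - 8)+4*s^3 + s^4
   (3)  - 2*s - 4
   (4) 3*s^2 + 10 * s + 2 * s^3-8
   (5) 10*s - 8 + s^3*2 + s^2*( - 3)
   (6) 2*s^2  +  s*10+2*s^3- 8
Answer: 4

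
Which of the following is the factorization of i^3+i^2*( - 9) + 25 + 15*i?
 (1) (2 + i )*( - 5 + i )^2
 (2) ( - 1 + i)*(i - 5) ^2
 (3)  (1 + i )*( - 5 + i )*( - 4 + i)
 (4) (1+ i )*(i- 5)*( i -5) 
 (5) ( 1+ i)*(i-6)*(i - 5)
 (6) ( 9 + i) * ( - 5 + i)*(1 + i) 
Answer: 4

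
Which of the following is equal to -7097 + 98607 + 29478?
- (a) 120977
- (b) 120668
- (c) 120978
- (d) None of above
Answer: d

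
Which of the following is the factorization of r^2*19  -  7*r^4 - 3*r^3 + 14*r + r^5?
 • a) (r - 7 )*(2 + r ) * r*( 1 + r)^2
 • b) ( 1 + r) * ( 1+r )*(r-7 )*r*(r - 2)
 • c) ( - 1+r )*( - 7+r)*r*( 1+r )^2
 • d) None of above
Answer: b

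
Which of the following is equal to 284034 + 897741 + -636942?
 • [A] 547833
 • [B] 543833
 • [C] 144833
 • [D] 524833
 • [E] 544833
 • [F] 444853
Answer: E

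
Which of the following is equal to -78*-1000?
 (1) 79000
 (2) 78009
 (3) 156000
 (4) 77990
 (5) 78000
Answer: 5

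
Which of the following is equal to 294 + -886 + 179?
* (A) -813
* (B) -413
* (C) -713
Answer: B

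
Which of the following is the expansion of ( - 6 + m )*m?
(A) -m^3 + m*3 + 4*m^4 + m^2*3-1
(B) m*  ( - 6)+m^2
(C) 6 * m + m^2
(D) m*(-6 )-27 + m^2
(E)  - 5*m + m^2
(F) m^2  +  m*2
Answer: B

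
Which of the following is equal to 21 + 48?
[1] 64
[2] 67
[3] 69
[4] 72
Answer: 3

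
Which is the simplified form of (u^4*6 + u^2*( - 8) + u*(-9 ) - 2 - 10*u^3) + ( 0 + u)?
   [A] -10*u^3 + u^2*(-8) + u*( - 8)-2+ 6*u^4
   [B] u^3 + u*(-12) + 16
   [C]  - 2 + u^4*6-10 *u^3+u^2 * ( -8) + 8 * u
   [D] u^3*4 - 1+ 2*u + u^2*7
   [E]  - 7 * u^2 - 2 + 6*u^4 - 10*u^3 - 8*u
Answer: A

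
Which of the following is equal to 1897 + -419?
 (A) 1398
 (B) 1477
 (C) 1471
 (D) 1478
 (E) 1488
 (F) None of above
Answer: D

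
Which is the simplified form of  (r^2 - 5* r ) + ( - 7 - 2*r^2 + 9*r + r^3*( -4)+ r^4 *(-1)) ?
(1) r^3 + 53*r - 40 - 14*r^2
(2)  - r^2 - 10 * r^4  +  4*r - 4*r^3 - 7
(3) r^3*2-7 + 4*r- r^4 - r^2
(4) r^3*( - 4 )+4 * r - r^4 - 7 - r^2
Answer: 4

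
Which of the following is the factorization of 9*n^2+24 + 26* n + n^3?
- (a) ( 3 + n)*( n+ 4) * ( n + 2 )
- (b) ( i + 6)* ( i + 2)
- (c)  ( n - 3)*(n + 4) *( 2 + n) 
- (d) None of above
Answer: a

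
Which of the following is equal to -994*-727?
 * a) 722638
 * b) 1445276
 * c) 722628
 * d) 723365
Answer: a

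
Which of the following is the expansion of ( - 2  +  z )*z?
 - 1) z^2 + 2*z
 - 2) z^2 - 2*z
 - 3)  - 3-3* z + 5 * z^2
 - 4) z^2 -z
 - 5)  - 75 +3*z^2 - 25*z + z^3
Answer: 2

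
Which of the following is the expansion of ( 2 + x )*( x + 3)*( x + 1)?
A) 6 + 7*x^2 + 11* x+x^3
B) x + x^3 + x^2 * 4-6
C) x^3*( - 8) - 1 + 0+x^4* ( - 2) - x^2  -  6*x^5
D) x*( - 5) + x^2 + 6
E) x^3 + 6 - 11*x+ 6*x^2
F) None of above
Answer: F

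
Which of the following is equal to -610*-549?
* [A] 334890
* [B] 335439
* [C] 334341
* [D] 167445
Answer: A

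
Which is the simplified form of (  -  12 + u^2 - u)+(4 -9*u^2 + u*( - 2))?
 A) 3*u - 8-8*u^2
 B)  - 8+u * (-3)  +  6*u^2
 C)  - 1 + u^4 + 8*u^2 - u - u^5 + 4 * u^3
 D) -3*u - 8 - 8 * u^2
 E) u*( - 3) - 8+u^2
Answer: D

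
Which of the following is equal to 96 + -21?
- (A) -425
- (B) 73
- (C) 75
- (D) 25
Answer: C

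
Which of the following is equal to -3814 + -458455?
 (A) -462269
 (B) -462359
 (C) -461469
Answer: A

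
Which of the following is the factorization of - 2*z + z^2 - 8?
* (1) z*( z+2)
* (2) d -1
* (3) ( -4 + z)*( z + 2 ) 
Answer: 3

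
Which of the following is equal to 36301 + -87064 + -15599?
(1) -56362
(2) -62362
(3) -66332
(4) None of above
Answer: 4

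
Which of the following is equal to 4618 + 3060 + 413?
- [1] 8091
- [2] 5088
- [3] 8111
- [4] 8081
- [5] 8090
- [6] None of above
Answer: 1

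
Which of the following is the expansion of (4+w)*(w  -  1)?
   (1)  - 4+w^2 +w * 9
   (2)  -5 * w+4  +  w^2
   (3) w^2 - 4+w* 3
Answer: 3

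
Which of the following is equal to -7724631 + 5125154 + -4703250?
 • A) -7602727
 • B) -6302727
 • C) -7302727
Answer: C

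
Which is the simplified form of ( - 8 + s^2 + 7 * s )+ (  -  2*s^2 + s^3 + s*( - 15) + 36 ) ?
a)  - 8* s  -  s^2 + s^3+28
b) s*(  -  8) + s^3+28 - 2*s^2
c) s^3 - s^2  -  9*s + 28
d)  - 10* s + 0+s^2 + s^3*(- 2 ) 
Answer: a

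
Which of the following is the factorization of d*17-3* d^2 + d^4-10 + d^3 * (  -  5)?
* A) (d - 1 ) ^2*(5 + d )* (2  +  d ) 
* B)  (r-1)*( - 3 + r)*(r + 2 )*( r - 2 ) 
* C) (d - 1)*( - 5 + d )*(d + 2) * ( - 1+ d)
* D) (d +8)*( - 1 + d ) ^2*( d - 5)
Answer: C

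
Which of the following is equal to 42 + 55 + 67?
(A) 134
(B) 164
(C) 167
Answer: B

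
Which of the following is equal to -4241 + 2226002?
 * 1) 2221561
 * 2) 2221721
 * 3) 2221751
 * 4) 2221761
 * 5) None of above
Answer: 4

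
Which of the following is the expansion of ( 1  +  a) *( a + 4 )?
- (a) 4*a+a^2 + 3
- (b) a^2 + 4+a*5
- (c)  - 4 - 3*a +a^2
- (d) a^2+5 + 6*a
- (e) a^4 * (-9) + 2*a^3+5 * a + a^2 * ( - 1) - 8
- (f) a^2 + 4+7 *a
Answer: b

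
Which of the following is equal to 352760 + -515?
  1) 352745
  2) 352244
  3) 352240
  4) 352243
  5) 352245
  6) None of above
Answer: 5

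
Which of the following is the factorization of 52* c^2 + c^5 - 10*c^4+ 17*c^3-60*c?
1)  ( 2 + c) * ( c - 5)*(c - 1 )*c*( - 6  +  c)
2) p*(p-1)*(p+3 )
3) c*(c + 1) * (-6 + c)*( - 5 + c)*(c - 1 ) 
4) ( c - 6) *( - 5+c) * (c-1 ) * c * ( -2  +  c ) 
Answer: 1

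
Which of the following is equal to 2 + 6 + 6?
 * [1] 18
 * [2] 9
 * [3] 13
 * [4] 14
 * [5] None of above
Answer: 4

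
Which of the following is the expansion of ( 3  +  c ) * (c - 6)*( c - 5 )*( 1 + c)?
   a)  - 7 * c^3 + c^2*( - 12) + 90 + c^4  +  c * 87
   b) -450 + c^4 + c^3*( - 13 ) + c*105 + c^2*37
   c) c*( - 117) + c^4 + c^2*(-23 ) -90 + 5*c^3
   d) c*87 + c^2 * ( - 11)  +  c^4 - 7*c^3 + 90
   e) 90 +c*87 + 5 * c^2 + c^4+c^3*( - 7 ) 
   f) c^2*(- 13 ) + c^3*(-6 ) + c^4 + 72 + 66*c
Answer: d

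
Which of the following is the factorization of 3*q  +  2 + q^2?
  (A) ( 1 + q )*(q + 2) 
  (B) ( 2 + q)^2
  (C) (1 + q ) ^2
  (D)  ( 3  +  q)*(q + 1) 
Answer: A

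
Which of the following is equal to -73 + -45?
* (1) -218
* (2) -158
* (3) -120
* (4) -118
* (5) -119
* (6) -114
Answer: 4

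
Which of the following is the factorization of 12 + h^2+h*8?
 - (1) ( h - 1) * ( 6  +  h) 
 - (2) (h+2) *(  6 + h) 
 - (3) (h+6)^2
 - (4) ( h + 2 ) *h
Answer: 2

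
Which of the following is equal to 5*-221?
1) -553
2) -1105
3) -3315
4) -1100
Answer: 2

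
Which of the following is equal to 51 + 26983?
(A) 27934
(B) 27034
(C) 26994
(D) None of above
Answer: B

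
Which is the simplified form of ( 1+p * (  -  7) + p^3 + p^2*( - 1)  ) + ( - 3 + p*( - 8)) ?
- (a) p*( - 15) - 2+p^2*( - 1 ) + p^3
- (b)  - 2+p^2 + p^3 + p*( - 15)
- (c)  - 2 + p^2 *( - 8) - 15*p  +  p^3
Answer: a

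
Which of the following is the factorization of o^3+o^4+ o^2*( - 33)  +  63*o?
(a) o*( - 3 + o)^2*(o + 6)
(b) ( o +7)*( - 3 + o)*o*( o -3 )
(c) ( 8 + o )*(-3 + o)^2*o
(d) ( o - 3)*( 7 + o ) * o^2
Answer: b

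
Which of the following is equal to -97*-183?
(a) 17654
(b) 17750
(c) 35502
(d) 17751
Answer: d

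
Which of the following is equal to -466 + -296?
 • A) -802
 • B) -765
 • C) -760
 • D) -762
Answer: D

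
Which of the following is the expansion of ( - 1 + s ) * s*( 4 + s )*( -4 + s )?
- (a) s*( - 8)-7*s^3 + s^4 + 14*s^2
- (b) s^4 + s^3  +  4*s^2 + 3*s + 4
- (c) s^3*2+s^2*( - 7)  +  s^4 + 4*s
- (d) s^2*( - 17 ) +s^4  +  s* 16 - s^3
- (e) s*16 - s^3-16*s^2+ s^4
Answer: e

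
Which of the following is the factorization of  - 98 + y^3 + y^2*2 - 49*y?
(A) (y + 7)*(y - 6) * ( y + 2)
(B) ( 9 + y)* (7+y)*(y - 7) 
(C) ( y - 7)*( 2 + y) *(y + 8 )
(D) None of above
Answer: D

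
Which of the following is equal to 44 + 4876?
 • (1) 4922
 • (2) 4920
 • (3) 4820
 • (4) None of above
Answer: 2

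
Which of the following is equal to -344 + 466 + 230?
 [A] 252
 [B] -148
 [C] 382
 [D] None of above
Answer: D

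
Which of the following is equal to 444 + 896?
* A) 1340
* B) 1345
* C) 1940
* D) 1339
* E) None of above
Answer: A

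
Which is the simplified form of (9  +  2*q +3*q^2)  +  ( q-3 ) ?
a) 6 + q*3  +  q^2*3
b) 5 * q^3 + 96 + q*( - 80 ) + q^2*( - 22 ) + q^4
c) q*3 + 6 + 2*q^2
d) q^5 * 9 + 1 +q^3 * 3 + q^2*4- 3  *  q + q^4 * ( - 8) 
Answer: a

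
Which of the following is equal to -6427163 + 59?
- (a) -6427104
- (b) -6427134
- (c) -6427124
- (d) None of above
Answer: a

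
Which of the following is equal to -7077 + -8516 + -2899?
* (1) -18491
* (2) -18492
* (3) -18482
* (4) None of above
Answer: 2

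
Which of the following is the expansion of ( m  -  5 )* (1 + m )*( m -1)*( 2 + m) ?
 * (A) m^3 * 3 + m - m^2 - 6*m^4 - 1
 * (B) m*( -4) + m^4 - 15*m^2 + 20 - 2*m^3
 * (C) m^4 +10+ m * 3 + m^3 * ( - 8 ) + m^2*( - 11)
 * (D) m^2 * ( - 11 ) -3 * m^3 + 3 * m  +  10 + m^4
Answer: D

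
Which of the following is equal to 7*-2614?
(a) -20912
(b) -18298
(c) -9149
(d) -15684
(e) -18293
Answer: b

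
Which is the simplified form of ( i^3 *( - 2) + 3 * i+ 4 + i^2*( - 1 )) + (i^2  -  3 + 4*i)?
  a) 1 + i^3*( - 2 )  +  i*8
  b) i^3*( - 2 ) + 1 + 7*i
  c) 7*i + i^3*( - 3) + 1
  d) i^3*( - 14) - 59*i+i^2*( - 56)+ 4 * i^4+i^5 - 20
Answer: b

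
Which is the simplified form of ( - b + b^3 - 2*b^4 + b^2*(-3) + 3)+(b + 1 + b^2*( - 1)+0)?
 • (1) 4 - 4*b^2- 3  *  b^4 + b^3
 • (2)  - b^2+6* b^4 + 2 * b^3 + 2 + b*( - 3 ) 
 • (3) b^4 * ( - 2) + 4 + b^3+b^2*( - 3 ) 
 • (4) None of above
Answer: 4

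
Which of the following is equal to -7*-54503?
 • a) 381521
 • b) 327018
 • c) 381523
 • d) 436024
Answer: a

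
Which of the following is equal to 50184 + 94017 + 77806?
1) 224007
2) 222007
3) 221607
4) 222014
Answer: 2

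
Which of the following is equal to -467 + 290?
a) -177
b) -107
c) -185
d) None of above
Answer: a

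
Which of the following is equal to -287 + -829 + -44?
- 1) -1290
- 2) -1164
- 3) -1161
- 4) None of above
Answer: 4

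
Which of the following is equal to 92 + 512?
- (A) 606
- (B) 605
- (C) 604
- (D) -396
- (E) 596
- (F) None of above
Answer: C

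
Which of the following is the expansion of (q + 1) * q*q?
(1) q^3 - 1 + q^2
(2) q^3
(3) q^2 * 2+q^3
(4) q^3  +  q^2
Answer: 4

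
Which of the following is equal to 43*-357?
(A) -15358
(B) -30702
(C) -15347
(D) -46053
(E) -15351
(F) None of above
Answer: E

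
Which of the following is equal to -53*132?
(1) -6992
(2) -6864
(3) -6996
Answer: 3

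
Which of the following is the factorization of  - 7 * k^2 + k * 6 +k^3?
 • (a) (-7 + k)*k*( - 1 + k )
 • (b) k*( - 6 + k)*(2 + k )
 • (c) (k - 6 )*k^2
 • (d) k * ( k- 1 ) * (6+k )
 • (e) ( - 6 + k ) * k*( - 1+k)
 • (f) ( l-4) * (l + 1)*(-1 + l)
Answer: e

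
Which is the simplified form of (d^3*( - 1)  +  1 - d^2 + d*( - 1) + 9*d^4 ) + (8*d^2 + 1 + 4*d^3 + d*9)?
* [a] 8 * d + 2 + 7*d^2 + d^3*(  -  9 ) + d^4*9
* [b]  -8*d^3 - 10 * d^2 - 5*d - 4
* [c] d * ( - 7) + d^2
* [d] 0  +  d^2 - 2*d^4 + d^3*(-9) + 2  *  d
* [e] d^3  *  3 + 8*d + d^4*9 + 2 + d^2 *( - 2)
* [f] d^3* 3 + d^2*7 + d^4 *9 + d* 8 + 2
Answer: f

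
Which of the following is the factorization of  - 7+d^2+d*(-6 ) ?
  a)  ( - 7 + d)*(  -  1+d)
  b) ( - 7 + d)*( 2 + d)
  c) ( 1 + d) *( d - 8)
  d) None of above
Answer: d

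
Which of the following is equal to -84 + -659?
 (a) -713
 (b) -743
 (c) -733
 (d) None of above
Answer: b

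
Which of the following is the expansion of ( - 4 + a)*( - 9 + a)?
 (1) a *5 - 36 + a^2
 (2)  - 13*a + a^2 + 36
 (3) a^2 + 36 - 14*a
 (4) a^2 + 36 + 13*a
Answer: 2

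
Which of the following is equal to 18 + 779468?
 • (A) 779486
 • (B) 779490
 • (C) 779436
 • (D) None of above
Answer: A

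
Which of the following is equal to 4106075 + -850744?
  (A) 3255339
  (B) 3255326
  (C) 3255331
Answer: C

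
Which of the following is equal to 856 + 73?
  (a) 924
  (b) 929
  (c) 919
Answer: b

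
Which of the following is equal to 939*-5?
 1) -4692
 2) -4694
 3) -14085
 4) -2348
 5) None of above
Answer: 5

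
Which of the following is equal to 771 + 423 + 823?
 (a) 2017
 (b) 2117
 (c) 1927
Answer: a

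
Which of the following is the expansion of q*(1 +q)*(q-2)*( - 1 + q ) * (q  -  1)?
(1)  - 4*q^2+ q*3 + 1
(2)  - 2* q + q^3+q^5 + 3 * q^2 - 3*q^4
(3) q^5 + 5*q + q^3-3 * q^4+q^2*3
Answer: 2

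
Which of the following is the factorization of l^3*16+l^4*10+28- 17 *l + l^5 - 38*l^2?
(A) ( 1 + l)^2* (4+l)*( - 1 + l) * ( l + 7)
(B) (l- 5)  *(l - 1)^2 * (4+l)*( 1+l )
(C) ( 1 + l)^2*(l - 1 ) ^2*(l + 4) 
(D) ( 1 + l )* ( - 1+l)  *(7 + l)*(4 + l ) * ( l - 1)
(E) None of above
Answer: D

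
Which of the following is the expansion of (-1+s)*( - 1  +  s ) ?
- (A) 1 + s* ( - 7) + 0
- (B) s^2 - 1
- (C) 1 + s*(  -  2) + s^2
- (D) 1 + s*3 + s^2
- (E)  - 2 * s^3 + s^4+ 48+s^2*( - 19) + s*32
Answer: C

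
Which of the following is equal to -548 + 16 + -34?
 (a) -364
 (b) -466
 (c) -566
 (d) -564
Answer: c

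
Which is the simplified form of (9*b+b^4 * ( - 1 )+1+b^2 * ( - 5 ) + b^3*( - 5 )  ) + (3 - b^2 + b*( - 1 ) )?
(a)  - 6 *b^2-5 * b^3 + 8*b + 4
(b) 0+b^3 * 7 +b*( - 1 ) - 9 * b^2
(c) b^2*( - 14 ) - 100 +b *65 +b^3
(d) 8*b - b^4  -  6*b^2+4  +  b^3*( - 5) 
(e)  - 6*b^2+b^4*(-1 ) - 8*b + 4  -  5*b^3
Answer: d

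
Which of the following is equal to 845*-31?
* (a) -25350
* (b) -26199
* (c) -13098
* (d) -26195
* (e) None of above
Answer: d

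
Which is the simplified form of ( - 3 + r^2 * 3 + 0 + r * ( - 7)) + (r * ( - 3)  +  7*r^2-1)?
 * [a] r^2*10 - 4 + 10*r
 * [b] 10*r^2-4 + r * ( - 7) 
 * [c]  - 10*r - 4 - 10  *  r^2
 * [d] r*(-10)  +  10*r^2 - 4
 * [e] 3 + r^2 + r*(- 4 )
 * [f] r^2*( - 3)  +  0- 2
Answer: d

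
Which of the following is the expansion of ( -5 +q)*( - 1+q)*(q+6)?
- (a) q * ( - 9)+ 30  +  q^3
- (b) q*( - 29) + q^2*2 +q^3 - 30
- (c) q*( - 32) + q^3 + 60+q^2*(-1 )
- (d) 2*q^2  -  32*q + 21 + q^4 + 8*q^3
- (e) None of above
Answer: e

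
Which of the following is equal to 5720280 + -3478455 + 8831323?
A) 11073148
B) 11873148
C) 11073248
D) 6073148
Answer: A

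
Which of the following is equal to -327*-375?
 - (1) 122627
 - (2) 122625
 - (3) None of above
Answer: 2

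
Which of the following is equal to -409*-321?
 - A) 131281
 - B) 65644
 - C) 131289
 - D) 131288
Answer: C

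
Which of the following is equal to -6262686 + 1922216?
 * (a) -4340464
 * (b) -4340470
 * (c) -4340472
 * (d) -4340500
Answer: b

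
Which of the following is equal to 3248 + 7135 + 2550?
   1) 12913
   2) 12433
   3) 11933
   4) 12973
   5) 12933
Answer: 5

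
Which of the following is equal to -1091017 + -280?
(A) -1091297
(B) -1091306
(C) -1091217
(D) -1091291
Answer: A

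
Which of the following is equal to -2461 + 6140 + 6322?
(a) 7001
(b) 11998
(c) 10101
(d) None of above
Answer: d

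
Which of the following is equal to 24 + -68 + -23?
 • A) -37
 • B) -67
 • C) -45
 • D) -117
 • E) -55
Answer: B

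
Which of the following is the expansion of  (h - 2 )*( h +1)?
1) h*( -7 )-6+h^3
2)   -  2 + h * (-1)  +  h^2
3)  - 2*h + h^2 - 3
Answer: 2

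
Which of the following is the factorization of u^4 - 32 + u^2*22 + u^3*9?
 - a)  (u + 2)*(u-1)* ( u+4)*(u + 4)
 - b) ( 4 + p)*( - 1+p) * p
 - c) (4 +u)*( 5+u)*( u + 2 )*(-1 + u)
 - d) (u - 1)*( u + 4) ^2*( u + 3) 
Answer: a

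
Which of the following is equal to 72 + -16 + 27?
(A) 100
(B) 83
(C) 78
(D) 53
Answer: B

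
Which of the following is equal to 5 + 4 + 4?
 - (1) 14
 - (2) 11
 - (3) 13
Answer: 3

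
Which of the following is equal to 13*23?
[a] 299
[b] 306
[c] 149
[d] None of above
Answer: a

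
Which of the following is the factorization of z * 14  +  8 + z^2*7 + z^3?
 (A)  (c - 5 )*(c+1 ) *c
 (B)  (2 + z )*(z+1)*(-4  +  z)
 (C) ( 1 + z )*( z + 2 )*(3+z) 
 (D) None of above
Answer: D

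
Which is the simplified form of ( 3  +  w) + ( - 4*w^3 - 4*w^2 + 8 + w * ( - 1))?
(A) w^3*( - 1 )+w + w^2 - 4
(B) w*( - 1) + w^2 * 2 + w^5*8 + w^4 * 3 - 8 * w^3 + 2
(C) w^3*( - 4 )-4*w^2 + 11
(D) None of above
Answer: C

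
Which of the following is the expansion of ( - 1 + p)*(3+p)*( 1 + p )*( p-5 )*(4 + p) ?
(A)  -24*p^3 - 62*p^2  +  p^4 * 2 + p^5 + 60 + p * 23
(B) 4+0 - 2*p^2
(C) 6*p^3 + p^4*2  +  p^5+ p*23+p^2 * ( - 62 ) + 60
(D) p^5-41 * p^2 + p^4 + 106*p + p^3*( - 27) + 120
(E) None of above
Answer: A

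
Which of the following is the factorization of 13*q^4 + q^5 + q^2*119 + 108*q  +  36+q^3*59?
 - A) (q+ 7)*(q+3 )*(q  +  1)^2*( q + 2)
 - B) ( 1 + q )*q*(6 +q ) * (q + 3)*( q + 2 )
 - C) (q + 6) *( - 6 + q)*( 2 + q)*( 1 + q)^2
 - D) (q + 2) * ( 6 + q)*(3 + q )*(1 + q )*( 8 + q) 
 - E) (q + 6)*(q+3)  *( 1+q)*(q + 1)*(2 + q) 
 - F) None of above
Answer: E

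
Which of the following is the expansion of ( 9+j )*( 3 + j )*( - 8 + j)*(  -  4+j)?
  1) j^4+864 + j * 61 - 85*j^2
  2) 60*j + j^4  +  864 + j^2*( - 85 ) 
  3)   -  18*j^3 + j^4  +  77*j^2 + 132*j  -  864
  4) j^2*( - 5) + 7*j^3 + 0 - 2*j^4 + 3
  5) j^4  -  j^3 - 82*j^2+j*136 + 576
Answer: 2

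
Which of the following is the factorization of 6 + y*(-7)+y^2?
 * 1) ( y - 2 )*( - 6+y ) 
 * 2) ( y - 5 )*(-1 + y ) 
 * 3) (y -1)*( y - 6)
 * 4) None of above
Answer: 3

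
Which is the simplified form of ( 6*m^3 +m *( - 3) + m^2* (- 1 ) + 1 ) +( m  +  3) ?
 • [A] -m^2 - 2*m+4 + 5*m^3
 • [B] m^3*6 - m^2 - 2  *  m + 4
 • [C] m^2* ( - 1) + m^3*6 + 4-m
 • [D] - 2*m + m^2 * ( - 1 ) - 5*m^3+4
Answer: B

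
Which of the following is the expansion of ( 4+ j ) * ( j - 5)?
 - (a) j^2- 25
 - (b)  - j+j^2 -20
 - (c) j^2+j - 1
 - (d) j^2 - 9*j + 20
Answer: b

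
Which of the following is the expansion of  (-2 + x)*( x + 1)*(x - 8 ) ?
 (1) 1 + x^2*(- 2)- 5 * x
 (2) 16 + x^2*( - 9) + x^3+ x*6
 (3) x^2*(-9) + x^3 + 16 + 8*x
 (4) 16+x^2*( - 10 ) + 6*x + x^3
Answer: 2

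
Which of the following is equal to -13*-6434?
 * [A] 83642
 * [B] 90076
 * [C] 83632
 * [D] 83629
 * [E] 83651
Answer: A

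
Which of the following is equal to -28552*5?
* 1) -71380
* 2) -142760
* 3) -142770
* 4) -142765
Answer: 2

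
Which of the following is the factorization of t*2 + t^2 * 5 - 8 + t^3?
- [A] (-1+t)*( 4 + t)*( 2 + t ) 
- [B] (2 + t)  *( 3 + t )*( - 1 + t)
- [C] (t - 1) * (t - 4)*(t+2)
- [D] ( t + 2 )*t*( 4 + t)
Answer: A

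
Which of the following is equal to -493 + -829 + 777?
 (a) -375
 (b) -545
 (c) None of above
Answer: b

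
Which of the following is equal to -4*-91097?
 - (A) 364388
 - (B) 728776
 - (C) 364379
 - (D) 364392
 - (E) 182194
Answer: A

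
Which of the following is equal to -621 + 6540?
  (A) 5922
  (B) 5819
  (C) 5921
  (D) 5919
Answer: D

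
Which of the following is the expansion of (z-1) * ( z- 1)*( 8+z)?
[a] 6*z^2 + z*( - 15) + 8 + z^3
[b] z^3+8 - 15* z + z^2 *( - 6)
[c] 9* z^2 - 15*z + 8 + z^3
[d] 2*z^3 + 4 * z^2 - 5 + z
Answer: a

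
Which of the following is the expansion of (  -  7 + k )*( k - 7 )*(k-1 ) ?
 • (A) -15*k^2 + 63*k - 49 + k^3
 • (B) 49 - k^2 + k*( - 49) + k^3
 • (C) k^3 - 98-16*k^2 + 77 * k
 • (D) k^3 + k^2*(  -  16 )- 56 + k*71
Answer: A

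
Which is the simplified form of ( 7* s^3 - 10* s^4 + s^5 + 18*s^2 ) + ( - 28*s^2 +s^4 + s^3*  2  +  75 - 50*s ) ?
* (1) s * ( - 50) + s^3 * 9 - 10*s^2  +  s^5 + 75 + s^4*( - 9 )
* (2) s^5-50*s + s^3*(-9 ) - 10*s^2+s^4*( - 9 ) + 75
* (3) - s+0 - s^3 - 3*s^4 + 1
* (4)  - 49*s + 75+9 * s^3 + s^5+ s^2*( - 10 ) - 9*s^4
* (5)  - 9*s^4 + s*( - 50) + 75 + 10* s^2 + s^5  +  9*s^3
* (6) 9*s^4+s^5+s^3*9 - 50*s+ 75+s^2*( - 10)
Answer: 1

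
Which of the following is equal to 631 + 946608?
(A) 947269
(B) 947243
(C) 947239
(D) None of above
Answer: C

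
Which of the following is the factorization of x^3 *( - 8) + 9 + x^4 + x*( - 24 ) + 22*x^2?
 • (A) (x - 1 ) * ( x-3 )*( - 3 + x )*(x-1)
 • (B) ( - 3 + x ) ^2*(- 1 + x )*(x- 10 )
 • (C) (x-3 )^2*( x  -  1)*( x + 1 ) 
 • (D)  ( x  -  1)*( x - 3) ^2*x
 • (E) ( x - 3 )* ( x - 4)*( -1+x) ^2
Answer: A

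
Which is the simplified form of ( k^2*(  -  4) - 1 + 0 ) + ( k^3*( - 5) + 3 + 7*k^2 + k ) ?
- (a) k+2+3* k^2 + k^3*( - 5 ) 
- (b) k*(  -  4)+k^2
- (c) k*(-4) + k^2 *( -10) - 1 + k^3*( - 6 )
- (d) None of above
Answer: a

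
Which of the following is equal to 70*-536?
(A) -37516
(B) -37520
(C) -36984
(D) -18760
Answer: B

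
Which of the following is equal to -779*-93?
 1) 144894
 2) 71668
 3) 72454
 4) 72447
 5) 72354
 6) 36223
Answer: 4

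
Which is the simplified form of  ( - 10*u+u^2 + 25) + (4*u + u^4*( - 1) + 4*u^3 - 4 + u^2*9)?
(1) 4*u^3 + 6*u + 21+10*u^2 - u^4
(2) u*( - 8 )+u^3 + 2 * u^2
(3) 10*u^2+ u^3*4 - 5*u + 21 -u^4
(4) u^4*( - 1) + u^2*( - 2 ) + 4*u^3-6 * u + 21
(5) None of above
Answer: 5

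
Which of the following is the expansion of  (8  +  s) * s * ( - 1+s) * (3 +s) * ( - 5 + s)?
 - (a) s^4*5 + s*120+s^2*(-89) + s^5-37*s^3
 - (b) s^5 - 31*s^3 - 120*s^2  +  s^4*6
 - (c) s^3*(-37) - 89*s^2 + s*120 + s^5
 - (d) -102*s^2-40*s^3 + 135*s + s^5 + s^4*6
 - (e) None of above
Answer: a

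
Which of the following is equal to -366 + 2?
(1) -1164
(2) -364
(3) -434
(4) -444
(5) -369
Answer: 2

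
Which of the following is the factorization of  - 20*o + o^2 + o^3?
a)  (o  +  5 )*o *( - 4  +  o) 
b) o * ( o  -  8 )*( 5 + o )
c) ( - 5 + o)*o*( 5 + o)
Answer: a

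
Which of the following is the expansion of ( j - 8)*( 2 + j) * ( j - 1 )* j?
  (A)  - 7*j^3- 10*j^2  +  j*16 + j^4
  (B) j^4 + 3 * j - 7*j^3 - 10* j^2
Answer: A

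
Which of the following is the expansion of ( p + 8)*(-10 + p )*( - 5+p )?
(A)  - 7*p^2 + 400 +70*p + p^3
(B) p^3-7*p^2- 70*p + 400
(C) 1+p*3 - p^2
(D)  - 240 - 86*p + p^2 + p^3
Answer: B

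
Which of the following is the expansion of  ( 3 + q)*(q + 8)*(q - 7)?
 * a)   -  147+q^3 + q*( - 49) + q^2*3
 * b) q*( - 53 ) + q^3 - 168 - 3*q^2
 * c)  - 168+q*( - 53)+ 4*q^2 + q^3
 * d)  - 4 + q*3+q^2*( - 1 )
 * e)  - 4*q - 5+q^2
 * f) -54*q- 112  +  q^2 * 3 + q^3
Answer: c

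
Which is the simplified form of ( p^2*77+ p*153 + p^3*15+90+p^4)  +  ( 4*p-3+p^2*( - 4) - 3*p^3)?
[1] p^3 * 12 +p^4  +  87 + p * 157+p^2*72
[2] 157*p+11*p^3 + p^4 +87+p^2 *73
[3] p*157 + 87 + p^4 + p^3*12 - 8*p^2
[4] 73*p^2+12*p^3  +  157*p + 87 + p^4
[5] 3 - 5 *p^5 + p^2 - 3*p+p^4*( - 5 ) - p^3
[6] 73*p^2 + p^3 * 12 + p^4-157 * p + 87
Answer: 4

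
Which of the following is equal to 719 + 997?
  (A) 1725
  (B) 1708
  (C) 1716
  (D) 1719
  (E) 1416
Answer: C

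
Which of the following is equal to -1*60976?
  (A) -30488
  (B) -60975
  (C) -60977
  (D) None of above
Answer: D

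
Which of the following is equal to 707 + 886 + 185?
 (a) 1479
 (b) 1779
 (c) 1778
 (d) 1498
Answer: c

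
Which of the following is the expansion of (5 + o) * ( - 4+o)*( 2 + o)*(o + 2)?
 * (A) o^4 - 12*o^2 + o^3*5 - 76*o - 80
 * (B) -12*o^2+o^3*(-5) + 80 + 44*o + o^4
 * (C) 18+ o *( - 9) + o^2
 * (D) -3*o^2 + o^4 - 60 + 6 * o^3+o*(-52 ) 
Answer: A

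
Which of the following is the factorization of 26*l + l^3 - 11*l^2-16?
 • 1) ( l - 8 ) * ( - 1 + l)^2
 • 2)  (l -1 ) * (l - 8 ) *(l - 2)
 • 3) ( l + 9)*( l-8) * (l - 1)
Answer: 2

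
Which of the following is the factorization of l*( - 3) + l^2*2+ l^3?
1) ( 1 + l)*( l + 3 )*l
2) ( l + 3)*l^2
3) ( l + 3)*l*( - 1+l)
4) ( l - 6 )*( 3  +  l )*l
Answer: 3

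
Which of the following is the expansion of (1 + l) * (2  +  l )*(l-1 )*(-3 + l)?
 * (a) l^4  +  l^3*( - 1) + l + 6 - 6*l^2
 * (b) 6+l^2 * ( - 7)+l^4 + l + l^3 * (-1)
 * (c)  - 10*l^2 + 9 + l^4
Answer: b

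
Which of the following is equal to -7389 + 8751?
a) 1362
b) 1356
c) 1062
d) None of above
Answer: a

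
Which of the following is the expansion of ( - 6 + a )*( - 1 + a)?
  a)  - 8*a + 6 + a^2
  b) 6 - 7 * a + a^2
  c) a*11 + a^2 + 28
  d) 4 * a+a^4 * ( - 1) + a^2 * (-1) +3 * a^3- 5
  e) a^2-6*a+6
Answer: b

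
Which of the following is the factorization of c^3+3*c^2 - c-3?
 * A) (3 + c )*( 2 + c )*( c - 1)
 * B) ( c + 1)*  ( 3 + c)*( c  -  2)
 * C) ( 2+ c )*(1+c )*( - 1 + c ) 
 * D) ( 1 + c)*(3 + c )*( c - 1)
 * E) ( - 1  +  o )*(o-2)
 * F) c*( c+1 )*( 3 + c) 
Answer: D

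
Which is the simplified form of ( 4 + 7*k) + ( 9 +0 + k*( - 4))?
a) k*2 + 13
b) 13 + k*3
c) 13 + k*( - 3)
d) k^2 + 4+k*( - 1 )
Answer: b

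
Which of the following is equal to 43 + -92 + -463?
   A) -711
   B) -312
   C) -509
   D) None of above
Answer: D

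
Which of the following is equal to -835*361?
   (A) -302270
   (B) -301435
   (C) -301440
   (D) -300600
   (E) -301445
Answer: B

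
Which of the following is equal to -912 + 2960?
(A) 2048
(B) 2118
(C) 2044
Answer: A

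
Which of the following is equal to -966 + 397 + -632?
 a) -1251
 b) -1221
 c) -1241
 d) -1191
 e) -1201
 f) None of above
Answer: e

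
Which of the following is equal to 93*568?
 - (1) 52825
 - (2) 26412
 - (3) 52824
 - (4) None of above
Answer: 3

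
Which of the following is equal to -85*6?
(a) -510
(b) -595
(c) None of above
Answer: a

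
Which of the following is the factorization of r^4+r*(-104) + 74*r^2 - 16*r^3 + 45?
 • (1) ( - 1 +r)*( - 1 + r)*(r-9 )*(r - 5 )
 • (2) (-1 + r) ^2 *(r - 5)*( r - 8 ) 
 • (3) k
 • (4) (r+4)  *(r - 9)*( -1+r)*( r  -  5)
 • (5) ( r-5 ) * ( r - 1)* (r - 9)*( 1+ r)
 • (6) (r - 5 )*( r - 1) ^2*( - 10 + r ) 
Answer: 1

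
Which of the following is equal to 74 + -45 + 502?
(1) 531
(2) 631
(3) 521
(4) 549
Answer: 1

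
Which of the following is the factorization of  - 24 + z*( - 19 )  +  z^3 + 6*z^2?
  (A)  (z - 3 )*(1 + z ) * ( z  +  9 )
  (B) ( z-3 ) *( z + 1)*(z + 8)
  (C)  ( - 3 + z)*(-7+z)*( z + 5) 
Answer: B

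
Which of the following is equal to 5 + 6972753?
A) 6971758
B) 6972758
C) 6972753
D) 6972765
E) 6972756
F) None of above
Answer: B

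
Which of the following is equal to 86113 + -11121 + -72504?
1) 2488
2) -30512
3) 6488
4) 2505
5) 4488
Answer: 1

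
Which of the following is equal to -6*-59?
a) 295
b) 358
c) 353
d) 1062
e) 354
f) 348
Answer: e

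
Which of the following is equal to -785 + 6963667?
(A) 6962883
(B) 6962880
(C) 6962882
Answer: C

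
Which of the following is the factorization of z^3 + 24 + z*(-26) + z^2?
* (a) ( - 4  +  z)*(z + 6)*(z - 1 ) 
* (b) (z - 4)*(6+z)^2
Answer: a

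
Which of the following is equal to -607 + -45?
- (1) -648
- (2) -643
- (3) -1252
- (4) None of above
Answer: 4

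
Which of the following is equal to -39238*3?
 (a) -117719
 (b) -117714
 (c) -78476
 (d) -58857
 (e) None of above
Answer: b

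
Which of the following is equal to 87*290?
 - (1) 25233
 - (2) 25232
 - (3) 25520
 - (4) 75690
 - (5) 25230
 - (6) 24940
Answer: 5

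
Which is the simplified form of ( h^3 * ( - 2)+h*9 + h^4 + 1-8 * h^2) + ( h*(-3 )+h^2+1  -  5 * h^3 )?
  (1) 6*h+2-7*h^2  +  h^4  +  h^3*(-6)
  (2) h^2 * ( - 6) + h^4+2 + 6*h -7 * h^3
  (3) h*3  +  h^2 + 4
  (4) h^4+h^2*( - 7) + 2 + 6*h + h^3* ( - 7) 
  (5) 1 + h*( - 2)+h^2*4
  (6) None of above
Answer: 4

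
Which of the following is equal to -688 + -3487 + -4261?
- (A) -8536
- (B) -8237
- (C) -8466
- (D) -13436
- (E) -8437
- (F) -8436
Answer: F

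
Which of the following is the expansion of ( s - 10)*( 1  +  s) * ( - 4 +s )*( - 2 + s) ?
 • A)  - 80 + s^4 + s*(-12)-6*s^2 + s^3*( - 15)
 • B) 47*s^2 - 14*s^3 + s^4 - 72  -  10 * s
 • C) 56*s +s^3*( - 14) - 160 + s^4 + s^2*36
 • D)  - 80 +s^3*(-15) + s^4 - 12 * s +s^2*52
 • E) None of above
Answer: D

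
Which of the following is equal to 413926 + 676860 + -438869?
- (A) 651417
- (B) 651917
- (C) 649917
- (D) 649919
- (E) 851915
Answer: B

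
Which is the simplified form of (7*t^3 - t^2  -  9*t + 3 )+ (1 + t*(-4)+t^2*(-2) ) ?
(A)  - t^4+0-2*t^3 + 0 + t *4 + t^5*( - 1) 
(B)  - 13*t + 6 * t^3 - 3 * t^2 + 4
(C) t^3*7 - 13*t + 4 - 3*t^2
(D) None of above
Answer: C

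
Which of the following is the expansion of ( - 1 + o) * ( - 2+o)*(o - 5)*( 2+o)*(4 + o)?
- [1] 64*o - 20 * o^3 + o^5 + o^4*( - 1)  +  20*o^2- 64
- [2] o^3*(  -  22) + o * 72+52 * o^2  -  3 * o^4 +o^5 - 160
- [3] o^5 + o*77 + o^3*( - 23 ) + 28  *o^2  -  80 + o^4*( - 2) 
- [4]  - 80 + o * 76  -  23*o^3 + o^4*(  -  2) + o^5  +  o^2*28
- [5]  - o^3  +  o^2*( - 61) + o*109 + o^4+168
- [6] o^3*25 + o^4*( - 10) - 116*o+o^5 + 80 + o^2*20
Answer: 4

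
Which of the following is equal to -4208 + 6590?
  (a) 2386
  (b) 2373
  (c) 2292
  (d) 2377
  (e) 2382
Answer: e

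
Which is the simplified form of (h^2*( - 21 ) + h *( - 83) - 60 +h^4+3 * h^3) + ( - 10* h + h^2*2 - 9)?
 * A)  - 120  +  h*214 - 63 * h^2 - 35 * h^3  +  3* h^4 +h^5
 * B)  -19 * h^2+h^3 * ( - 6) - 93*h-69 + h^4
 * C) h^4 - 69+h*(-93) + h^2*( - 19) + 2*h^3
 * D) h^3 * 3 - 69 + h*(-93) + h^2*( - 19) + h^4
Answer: D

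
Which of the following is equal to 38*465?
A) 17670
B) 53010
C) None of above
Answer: A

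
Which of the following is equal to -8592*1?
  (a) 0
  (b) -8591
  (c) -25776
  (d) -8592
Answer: d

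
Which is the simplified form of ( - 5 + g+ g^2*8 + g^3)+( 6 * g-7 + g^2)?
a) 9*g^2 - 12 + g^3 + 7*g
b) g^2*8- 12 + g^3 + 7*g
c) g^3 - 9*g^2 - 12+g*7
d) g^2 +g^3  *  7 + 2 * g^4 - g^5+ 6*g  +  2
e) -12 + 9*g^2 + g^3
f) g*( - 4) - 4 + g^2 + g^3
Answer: a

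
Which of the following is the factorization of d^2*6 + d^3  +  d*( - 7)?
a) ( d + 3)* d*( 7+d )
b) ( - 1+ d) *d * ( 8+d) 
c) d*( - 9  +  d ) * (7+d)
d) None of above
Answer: d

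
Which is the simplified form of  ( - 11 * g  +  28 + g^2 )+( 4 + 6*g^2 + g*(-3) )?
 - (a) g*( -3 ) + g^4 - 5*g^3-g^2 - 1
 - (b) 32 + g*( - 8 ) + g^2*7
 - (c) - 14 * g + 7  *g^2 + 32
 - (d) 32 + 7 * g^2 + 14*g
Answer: c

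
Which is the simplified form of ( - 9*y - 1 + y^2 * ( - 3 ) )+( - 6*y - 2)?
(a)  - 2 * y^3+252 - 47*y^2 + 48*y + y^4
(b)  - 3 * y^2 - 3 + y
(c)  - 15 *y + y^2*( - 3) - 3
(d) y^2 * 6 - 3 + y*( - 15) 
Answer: c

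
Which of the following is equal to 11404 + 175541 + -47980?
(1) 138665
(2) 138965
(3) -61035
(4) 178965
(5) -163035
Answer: 2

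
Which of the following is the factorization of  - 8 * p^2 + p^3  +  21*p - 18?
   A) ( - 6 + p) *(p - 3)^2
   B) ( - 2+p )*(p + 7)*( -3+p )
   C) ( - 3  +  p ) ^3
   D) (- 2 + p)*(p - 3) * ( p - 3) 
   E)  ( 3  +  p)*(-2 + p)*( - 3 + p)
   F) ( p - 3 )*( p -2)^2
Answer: D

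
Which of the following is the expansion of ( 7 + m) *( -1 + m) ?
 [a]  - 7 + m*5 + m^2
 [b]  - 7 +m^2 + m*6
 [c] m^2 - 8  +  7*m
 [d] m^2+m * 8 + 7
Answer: b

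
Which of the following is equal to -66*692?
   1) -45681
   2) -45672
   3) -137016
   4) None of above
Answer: 2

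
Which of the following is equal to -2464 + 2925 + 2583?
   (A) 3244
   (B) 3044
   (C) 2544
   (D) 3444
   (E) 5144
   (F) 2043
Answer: B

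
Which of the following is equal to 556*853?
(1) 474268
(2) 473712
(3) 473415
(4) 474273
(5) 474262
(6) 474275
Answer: 1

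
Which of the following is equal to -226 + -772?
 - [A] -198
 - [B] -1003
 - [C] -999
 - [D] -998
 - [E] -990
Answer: D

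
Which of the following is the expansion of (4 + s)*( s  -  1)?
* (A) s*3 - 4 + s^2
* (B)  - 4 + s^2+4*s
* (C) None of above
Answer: A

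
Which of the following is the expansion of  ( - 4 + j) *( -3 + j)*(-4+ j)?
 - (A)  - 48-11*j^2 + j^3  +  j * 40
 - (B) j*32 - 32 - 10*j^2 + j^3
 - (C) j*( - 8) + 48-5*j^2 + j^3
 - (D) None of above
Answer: A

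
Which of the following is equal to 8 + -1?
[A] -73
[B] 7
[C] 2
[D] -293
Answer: B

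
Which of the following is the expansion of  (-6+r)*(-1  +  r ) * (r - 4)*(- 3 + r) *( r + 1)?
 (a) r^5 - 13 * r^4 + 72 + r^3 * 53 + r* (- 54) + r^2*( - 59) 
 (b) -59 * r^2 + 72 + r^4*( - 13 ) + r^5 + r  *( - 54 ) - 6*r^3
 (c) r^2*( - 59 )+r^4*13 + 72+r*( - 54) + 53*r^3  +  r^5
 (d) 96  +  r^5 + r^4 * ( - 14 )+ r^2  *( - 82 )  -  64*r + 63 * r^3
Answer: a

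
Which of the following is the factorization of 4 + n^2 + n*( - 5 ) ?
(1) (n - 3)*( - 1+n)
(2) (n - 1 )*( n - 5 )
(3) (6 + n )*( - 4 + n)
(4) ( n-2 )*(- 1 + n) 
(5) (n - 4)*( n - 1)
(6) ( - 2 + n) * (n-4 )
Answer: 5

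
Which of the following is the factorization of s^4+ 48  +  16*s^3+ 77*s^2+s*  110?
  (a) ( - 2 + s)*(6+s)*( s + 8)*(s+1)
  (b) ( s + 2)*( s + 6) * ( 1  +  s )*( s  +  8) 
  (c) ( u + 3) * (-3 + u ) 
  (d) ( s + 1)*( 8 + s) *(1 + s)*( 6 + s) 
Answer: d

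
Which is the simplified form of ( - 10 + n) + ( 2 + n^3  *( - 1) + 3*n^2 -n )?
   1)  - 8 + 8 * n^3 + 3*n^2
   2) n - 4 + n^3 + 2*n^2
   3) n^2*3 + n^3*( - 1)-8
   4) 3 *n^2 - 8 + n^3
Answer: 3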